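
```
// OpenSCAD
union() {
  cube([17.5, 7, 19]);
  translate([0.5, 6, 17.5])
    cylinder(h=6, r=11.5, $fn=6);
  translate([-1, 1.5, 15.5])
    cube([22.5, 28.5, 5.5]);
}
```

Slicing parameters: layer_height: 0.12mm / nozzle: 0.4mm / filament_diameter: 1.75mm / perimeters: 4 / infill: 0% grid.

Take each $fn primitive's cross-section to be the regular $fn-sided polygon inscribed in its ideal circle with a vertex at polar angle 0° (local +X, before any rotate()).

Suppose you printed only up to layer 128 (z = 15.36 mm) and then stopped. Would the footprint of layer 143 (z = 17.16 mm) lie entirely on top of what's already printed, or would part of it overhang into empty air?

part overhangs

Compare the two slices. At z = 15.36: the 17.5×7 cube contributes its full rectangle (area 122.50 mm²); the cylinder at (0.5, 6) is absent (z outside [17.5, 23.5]); the cube at (-1, 1.5) is not intersected at this z (z outside [15.5, 21]); Taking the union: only the 17.5×7 cube is present, so the union is just that shape — area = 122.50 mm². At z = 17.16: the 17.5×7 cube contributes its full rectangle (area 122.50 mm²); the cylinder at (0.5, 6) does not reach this height (z outside [17.5, 23.5]); the 22.5×28.5 cube at (-1, 1.5) contributes its full rectangle (area 641.25 mm²); Taking the union: the regions partially overlap — summed areas 763.75 mm² minus the doubly-counted overlap 96.25 mm² gives 667.50 mm² — area = 667.50 mm². Checking containment: at z = 17.16 the cross-section extends beyond the z = 15.36 cross-section by about 545.00 mm².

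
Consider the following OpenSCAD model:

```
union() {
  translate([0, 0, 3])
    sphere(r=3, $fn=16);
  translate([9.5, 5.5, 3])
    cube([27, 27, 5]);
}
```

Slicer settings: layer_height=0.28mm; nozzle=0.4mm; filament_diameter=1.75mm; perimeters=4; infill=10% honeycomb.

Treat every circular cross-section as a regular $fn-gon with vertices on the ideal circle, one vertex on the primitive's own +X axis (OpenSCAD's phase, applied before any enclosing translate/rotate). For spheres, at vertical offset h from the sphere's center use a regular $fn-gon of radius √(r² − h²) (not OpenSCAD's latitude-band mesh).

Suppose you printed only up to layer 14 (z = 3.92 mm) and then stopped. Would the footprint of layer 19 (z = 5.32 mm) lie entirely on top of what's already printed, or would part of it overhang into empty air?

entirely on top

Compare the two slices. At z = 3.92: the r=3 sphere slices to a regular 16-gon of circumradius 2.855 (√(r²−h²) with h=0.92 from center) (area = (16/2)·2.855²·sin(360°/16) = 24.96 mm²); the 27×27 cube at (9.5, 5.5) contributes its full rectangle (area 729.00 mm²); Taking the union: the 2 present regions are separate (no shared area or edge), so areas and boundary lengths simply add and each stays a separate island — area = 753.96 mm². At z = 5.32: the sphere: section is a regular 16-gon, circumradius = √(r²−h²) = √(3²−2.32²) = 1.902 (area = (16/2)·1.902²·sin(360°/16) = 11.08 mm²); the 27×27 cube at (9.5, 5.5) contributes its full rectangle (area 729.00 mm²); Taking the union: the 2 present regions are separate (no shared area or edge), so areas and boundary lengths simply add and each stays a separate island — area = 740.08 mm². Checking containment: the cross-section at z = 5.32 is a subset of the cross-section at z = 3.92.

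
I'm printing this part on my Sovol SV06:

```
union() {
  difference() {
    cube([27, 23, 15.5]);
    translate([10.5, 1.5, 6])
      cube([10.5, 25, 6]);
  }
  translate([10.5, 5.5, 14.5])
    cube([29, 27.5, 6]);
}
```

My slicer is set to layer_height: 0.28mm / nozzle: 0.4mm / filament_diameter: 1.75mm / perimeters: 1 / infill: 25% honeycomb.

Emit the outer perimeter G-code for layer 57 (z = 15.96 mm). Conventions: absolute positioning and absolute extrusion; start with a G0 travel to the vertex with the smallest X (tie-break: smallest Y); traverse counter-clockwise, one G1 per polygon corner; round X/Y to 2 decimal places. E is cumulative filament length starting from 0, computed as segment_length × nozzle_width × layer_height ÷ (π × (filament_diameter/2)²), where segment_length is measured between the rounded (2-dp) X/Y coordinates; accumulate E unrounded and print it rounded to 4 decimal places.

G0 X10.50 Y5.50 Z15.96
G1 X39.50 Y5.50 E1.3504
G1 X39.50 Y33.00 E2.6309
G1 X10.50 Y33.00 E3.9812
G1 X10.50 Y5.50 E5.2618

At z = 15.96 mm: the cube is absent (z outside [0, 15.5]); the cube at (10.5, 1.5) does not reach this height (z outside [6, 12]); Subtracting the remaining from the first: the first operand is absent here, so nothing remains; the 29×27.5 cube at (10.5, 5.5) contributes its full rectangle; Taking the union: only the 29×27.5 cube at (10.5, 5.5) is present, so the union is just that shape — 1 connected region. The outline is a single polygon with 4 vertices. Extrusion per mm of travel: 0.4 × 0.28 / (π × 0.875²) = 0.046564. Accumulating E over each segment gives final E = 5.2618.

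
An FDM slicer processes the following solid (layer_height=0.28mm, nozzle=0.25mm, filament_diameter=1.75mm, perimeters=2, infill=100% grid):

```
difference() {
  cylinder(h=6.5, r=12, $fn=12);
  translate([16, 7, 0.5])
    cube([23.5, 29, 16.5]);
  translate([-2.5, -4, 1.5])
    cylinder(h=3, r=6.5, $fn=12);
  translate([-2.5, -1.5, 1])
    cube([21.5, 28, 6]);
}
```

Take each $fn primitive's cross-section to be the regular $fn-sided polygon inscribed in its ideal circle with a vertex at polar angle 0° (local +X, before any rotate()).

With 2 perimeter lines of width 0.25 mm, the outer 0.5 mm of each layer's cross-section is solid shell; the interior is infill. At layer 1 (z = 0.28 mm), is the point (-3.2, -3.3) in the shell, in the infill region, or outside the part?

At z = 0.28 mm: the r=12 cylinder contributes a regular 12-gon of circumradius 12; the cube at (16, 7) is not intersected at this z (z outside [0.5, 17]); the cylinder at (-2.5, -4) is absent (z outside [1.5, 4.5]); the cube at (-2.5, -1.5) does not reach this height (z outside [1, 7]); Taking the first minus the rest: none of the subtracted shapes is present at this height, so the r=12 cylinder is unchanged — 1 connected region. Overall, the cross-section is a single solid region. The nearest boundary edge runs (-10.39, -6.00)→(-6.00, -10.39); distance from the point to it = 6.99 mm. The point is inside the cross-section and 6.99 mm from the nearest boundary — more than the 0.5 mm shell width (2 × 0.25), so it's in the infill interior.

infill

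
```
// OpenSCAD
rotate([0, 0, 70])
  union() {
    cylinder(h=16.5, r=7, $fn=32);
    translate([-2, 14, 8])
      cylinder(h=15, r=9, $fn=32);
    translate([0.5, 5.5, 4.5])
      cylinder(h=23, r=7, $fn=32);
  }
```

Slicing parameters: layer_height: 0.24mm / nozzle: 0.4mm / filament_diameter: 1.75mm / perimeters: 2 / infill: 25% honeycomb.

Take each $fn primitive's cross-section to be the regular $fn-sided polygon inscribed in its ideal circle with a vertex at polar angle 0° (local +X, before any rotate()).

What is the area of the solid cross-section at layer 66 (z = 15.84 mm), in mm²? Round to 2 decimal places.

At z = 15.84 mm: the cylinder: section is a regular 32-gon, circumradius r=7 (area = (32/2)·7.000²·sin(360°/32) = 152.95 mm²); the cylinder at (-2, 14): section is a regular 32-gon, circumradius r=9 (area = (32/2)·9.000²·sin(360°/32) = 252.84 mm²); the cylinder at (0.5, 5.5): section is a regular 32-gon, circumradius r=7 (area = (32/2)·7.000²·sin(360°/32) = 152.95 mm²); Combining (union): the regions partially overlap — summed areas 558.74 mm² minus the doubly-counted overlap 143.03 mm² gives 415.71 mm² — area = 415.71 mm²; (rotated 70° about Z; rotation is an isometry so areas/perimeters/island counts are preserved). Overall, the cross-section is a single solid region. Net area = 415.71 mm².

415.71 mm²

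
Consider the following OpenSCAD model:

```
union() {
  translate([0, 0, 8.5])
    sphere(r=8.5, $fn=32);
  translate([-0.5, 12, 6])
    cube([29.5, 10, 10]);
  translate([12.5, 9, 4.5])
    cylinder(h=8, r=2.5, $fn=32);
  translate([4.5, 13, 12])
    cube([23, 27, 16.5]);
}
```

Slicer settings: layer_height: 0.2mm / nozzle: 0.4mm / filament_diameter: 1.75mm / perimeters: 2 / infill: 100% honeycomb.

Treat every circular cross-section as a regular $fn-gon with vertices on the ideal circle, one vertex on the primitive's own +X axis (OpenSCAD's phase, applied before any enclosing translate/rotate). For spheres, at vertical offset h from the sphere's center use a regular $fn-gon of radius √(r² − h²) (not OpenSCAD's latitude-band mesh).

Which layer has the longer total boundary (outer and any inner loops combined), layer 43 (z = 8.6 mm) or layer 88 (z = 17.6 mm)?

Layer 43 (z = 8.6): the r=8.5 sphere slices to a regular 32-gon of circumradius 8.499 (√(r²−h²) with h=0.1 from center) (perimeter = 2·32·8.499·sin(180°/32) = 53.32 mm); the cube at (-0.5, 12) is present — its section is the full 29.5×10 rectangle (perimeter 79.00 mm); the r=2.5 cylinder at (12.5, 9) contributes a regular 32-gon of circumradius 2.5 (perimeter = 2·32·2.500·sin(180°/32) = 15.68 mm); the cube at (4.5, 13) is not intersected at this z (z outside [12, 28.5]); Taking the union: the 3 present regions are separate (no shared area or edge), so areas and boundary lengths simply add and each stays a separate island — boundary = 148.00 mm. So its perimeter = 148.00 mm. Layer 88 (z = 17.6): the sphere is not intersected at this z (|z−center|=9.100 > r=8.5); the cube at (-0.5, 12) does not reach this height (z outside [6, 16]); the cylinder at (12.5, 9) is not intersected at this z (z outside [4.5, 12.5]); the cube at (4.5, 13) is present — its section is the full 23×27 rectangle (perimeter 100.00 mm); Merging all regions: only the 23×27 cube at (4.5, 13) is present, so the union is just that shape — boundary = 100.00 mm. So its perimeter = 100.00 mm. Layer 43 is larger (148.00 vs 100.00 mm).

layer 43 (z = 8.6 mm)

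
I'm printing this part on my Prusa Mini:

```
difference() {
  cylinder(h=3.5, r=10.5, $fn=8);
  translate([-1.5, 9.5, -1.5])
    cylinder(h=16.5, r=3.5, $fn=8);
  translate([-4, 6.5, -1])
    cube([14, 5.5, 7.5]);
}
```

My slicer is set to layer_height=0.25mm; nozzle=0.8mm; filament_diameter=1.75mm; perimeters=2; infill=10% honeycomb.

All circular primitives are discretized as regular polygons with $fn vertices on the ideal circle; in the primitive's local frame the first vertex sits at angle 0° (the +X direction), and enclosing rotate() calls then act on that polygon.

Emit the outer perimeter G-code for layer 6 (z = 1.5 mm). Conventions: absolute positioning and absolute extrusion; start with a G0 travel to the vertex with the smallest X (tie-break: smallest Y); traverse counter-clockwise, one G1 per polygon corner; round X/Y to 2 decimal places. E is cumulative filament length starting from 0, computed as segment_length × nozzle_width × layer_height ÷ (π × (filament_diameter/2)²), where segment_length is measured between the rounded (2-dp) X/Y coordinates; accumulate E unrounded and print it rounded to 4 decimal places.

At z = 1.5 mm: the r=10.5 cylinder gives a regular 8-gon of circumradius 10.5 (constant along its height); the r=3.5 cylinder at (-1.5, 9.5) contributes a regular 8-gon of circumradius 3.5; the cube at (-4, 6.5) (footprint 14×5.5) is included at this height; Taking the first minus the rest: starting from the r=10.5 cylinder, the r=3.5 cylinder at (-1.5, 9.5) partially overlaps it — only the 18.51 mm² overlap (of its 34.65 mm²) is removed, clipping the outline; the 14×5.5 cube at (-4, 6.5) partially overlaps it — only the 13.78 mm² overlap (of its 77.00 mm²) is removed, clipping the outline — 1 connected region. The outline is a single polygon with 13 vertices. Extrusion per mm of travel: 0.8 × 0.25 / (π × 0.875²) = 0.083150. Accumulating E over each segment gives final E = 5.3599.

G0 X-10.50 Y0.00 Z1.50
G1 X-7.42 Y-7.42 E0.6680
G1 X0.00 Y-10.50 E1.3360
G1 X7.42 Y-7.42 E2.0041
G1 X10.50 Y0.00 E2.6721
G1 X7.81 Y6.50 E3.2570
G1 X-0.29 Y6.50 E3.9305
G1 X-1.50 Y6.00 E4.0394
G1 X-2.71 Y6.50 E4.1482
G1 X-4.00 Y6.50 E4.2555
G1 X-4.00 Y7.09 E4.3046
G1 X-4.62 Y8.59 E4.4395
G1 X-7.42 Y7.42 E4.6919
G1 X-10.50 Y0.00 E5.3599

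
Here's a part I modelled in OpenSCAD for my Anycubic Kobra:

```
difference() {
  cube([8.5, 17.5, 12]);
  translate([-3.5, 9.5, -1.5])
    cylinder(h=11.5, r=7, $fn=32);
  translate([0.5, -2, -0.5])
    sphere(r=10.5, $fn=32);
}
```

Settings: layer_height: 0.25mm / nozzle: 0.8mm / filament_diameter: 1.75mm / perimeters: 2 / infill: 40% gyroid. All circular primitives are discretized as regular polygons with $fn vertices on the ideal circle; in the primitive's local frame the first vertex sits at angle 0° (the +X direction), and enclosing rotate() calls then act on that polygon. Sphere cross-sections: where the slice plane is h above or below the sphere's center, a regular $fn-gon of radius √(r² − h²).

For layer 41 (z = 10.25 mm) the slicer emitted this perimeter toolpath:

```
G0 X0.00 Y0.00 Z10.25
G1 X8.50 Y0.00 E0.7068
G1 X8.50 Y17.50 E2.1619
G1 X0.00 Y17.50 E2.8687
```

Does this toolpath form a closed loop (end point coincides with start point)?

Start point (G0): (0.00, 0.00). End point (last G1): the path does not return to the start — open.

no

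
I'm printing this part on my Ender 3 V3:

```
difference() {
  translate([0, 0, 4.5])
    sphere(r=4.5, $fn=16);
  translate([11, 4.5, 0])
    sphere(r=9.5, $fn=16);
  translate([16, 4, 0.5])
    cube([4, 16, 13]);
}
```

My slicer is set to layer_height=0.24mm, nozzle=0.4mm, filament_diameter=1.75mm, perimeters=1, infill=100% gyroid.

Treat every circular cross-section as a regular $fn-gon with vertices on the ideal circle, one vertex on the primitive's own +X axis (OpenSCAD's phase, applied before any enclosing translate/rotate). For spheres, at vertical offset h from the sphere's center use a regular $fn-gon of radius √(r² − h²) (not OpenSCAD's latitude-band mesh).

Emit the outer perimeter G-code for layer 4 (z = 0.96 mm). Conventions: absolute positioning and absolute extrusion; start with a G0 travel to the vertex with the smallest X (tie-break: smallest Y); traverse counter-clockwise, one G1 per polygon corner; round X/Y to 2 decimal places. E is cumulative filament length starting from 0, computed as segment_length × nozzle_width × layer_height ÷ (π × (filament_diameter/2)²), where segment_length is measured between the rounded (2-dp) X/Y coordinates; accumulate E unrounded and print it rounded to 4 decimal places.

At z = 0.96 mm: the r=4.5 sphere contributes a regular 16-gon of circumradius √(4.5²−3.54²) = 2.778; the r=9.5 sphere at (11, 4.5) slices to a regular 16-gon of circumradius 9.451 (√(r²−h²) with h=0.96 from center); the cube at (16, 4) (footprint 4×16) is included at this height; After the difference (first − rest): starting from the r=4.5 sphere, the r=9.5 sphere at (11, 4.5) partially overlaps it — only the 0.30 mm² overlap (of its 273.48 mm²) is removed, clipping the outline; the 4×16 cube at (16, 4) misses the remaining region (no effect) — 1 connected region. The outline is a single polygon with 18 vertices. Extrusion per mm of travel: 0.4 × 0.24 / (π × 0.875²) = 0.039912. Accumulating E over each segment gives final E = 0.6921.

G0 X-2.78 Y0.00 Z0.96
G1 X-2.57 Y-1.06 E0.0431
G1 X-1.96 Y-1.96 E0.0865
G1 X-1.06 Y-2.57 E0.1299
G1 X0.00 Y-2.78 E0.1730
G1 X1.06 Y-2.57 E0.2162
G1 X1.96 Y-1.96 E0.2596
G1 X2.57 Y-1.06 E0.3030
G1 X2.78 Y0.00 E0.3461
G1 X2.74 Y0.17 E0.3531
G1 X2.27 Y0.88 E0.3870
G1 X2.09 Y1.78 E0.4237
G1 X1.96 Y1.96 E0.4325
G1 X1.06 Y2.57 E0.4759
G1 X0.00 Y2.78 E0.5191
G1 X-1.06 Y2.57 E0.5622
G1 X-1.96 Y1.96 E0.6056
G1 X-2.57 Y1.06 E0.6490
G1 X-2.78 Y0.00 E0.6921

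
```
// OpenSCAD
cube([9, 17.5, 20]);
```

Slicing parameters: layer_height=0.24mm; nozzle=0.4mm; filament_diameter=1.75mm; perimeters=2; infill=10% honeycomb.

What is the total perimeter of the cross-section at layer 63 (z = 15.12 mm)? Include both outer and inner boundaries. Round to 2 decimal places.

At z = 15.12 mm: the 9×17.5 cube contributes its full rectangle (perimeter 53.00 mm). Overall, the cross-section is a single solid region. Total boundary length (outer) = 53.00 mm.

53.00 mm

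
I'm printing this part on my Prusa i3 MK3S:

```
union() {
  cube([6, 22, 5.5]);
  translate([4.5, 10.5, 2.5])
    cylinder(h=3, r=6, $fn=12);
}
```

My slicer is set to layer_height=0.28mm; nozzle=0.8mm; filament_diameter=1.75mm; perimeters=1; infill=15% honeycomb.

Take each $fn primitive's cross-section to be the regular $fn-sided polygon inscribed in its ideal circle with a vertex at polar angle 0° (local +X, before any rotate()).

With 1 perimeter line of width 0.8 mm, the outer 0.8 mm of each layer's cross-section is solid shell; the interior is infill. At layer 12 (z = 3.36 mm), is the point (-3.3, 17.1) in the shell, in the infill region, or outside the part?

outside

At z = 3.36 mm: the cube (footprint 6×22) is included at this height; the r=6 cylinder at (4.5, 10.5) contributes a regular 12-gon of circumradius 6; Combining (union): the regions partially overlap (shared area 64.32 mm²), so overlapping operands fuse into one piece — 1 connected region. Overall, the cross-section is a single solid region. The nearest boundary edge runs (0.00, 14.20)→(0.00, 22.00); distance from the point to it = 3.30 mm. The point is not inside any of the regions above, so it lies outside the cross-section (3.30 mm from the nearest boundary).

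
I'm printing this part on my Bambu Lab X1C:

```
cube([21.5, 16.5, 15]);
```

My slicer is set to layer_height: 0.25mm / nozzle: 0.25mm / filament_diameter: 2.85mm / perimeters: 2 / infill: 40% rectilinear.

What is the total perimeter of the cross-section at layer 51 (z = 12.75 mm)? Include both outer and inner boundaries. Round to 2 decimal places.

76.00 mm

At z = 12.75 mm: the 21.5×16.5 cube contributes its full rectangle (perimeter 76.00 mm). Overall, the cross-section is a single solid region. Total boundary length (outer) = 76.00 mm.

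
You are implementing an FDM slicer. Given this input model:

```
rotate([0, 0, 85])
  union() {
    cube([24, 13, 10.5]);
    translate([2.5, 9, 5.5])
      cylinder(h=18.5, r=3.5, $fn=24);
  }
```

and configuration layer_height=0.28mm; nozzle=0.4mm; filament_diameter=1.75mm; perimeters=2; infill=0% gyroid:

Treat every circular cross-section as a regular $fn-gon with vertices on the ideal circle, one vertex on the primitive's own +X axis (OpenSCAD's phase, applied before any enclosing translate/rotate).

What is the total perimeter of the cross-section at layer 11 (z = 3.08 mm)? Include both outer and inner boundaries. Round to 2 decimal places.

74.00 mm

At z = 3.08 mm: the 24×13 cube contributes its full rectangle (perimeter 74.00 mm); the cylinder at (2.5, 9) is absent (z outside [5.5, 24]); Taking the union: only the 24×13 cube is present, so the union is just that shape — boundary = 74.00 mm; (whole slice rotated 85° about Z — lengths, areas and connectivity unchanged). Overall, the cross-section is a single solid region. Total boundary length (outer) = 74.00 mm.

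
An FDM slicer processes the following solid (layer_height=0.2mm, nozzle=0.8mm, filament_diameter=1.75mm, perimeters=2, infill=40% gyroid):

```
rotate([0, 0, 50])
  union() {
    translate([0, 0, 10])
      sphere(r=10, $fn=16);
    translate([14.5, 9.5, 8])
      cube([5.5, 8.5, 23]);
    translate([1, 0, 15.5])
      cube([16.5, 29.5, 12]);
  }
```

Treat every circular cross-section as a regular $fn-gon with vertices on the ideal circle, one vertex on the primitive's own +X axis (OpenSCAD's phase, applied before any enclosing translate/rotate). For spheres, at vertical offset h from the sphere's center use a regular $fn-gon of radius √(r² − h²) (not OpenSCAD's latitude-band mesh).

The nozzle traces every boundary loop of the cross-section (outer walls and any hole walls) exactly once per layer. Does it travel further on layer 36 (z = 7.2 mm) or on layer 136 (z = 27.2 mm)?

layer 136 (z = 27.2 mm)

Layer 36 (z = 7.2): the sphere: section is a regular 16-gon, circumradius = √(r²−h²) = √(10²−2.8²) = 9.600 (perimeter = 2·16·9.600·sin(180°/16) = 59.93 mm); the cube at (14.5, 9.5) is not intersected at this z (z outside [8, 31]); the cube at (1, 0) does not reach this height (z outside [15.5, 27.5]); Combining (union): only the r=10 sphere is present, so the union is just that shape — boundary = 59.93 mm; (rotated 50° about Z; rotation is an isometry so areas/perimeters/island counts are preserved). So its perimeter = 59.93 mm. Layer 136 (z = 27.2): the sphere is not intersected at this z (|z−center|=17.200 > r=10); the cube at (14.5, 9.5) is present — its section is the full 5.5×8.5 rectangle (perimeter 28.00 mm); the cube at (1, 0) is present — its section is the full 16.5×29.5 rectangle (perimeter 92.00 mm); Merging all regions: the regions partially overlap (shared area 25.50 mm²), so the edge portions inside another operand are dropped and the merged outline is re-measured after clipping — boundary = 97.00 mm; (whole slice rotated 50° about Z — lengths, areas and connectivity unchanged). So its perimeter = 97.00 mm. Layer 136 is larger (97.00 vs 59.93 mm).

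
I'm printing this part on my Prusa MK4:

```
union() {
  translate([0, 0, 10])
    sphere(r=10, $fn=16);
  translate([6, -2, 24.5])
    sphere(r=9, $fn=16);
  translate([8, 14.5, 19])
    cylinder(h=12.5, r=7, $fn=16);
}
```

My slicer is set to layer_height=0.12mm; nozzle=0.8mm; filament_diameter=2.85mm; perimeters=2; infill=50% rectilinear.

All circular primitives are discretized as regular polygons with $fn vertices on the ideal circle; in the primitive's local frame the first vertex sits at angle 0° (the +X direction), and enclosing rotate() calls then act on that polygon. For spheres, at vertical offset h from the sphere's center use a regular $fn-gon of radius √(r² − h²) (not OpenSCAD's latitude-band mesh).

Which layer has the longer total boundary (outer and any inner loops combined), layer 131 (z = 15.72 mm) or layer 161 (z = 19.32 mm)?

layer 161 (z = 19.32 mm)

Layer 131 (z = 15.72): the r=10 sphere slices to a regular 16-gon of circumradius 8.203 (√(r²−h²) with h=5.72 from center) (perimeter = 2·16·8.203·sin(180°/16) = 51.21 mm); the sphere at (6, -2): section is a regular 16-gon, circumradius = √(r²−h²) = √(9²−8.78²) = 1.978 (perimeter = 2·16·1.978·sin(180°/16) = 12.35 mm); the cylinder at (8, 14.5) is not intersected at this z (z outside [19, 31.5]); Merging all regions: the regions partially overlap (shared area 11.77 mm²), so the edge portions inside another operand are dropped and the merged outline is re-measured after clipping — boundary = 51.28 mm. So its perimeter = 51.28 mm. Layer 161 (z = 19.32): the r=10 sphere slices to a regular 16-gon of circumradius 3.625 (√(r²−h²) with h=9.32 from center) (perimeter = 2·16·3.625·sin(180°/16) = 22.63 mm); the sphere at (6, -2): section is a regular 16-gon, circumradius = √(r²−h²) = √(9²−5.18²) = 7.360 (perimeter = 2·16·7.360·sin(180°/16) = 45.95 mm); the r=7 cylinder at (8, 14.5) contributes a regular 16-gon of circumradius 7 (perimeter = 2·16·7.000·sin(180°/16) = 43.70 mm); Merging all regions: the regions partially overlap (shared area 24.68 mm²), so the edge portions inside another operand are dropped and the merged outline is re-measured after clipping — boundary = 93.44 mm. So its perimeter = 93.44 mm. Layer 161 is larger (93.44 vs 51.28 mm).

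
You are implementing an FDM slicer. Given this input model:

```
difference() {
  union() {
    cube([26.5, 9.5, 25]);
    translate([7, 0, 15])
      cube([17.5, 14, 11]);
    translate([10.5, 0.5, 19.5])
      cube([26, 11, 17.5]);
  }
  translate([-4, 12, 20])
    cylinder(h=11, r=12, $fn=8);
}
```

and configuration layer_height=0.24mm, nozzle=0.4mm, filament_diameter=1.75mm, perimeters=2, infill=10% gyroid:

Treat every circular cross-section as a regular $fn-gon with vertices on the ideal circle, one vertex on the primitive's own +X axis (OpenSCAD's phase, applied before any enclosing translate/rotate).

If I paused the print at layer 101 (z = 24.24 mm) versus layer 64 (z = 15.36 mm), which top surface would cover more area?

layer 101 (z = 24.24 mm)

Layer 101 (z = 24.24): the cube is present — its section is the full 26.5×9.5 rectangle (area 251.75 mm²); the cube at (7, 0) is present — its section is the full 17.5×14 rectangle (area 245.00 mm²); the 26×11 cube at (10.5, 0.5) contributes its full rectangle (area 286.00 mm²); Taking the union: the regions partially overlap — summed areas 782.75 mm² minus the doubly-counted overlap 338.25 mm² gives 444.50 mm² — area = 444.50 mm²; the cylinder at (-4, 12): section is a regular 8-gon, circumradius r=12 (area = (8/2)·12.000²·sin(360°/8) = 407.29 mm²); Taking the first minus the rest: starting from that combined region (444.50 mm²), the r=12 cylinder at (-4, 12) partially overlaps it — only the 40.81 mm² overlap (of its 407.29 mm²) is removed, clipping the outline — area = 403.69 mm². So its area = 403.69 mm². Layer 64 (z = 15.36): the cube is present — its section is the full 26.5×9.5 rectangle (area 251.75 mm²); the cube at (7, 0) (footprint 17.5×14) is included at this height (area 245.00 mm²); the cube at (10.5, 0.5) is absent (z outside [19.5, 37]); Merging all regions: the regions partially overlap — summed areas 496.75 mm² minus the doubly-counted overlap 166.25 mm² gives 330.50 mm² — area = 330.50 mm²; the cylinder at (-4, 12) is absent (z outside [20, 31]); Taking the first minus the rest: none of the subtracted shapes is present at this height, so the result so far is unchanged — area = 330.50 mm². So its area = 330.50 mm². Layer 101 is larger (403.69 vs 330.50 mm²).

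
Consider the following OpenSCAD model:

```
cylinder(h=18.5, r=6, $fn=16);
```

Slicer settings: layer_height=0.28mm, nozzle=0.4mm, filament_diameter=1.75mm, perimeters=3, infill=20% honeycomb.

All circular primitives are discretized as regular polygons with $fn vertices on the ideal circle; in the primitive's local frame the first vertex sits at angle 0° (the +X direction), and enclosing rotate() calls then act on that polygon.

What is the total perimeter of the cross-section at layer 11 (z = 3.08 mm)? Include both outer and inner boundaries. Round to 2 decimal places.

At z = 3.08 mm: the r=6 cylinder gives a regular 16-gon of circumradius 6 (constant along its height) (perimeter = 2·16·6.000·sin(180°/16) = 37.46 mm). Overall, the cross-section is a single solid region. Total boundary length (outer) = 37.46 mm.

37.46 mm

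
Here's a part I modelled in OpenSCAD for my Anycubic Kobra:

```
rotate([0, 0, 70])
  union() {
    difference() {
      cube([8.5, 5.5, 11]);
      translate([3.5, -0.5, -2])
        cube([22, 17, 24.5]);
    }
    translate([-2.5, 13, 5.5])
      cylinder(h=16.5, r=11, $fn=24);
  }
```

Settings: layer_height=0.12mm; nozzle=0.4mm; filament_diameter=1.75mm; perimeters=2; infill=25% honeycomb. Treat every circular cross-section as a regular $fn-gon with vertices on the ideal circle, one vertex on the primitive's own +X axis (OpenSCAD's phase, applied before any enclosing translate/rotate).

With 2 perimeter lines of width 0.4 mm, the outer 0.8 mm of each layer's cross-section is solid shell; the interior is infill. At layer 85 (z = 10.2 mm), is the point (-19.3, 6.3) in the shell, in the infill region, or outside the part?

infill

At z = 10.2 mm: the cube is present — its section is the full 8.5×5.5 rectangle; the 22×17 cube at (3.5, -0.5) contributes its full rectangle; Taking the first minus the rest: starting from the 8.5×5.5 cube, the 22×17 cube at (3.5, -0.5) partially overlaps it — only the 27.50 mm² overlap (of its 374.00 mm²) is removed, clipping the outline — 1 connected region; the r=11 cylinder at (-2.5, 13) gives a regular 24-gon of circumradius 11 (constant along its height); Merging all regions: the regions partially overlap (shared area 8.84 mm²), so overlapping operands fuse into one piece — 1 connected region; (whole slice rotated 70° about Z — lengths, areas and connectivity unchanged). Overall, the cross-section is a single solid region. Undo the 70° rotation: the query point maps to (-0.681, 20.291) in the un-rotated model frame. The nearest boundary edge runs (-2.50, 24.00)→(0.35, 23.63); distance from the point to it = 3.44 mm. The point is inside the cross-section and 3.44 mm from the nearest boundary — more than the 0.8 mm shell width (2 × 0.4), so it's in the infill interior.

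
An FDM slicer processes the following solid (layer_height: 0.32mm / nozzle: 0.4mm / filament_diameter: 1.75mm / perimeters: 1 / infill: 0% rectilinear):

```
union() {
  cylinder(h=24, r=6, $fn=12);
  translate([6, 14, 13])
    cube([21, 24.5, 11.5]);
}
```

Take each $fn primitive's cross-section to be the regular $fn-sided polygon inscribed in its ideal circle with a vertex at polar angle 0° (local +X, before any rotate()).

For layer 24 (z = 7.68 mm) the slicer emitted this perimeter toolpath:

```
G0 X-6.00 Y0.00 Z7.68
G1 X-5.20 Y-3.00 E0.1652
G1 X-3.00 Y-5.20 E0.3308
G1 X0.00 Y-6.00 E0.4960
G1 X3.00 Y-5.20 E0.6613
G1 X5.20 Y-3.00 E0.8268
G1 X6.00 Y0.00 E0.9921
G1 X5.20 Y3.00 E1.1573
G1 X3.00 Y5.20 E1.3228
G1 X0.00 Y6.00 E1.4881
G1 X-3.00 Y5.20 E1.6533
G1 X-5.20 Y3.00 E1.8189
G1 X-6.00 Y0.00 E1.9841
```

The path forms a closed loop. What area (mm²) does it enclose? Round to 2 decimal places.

108.08 mm²

Apply the shoelace formula to the sequence of (X, Y) vertices; enclosed area = 108.08 mm².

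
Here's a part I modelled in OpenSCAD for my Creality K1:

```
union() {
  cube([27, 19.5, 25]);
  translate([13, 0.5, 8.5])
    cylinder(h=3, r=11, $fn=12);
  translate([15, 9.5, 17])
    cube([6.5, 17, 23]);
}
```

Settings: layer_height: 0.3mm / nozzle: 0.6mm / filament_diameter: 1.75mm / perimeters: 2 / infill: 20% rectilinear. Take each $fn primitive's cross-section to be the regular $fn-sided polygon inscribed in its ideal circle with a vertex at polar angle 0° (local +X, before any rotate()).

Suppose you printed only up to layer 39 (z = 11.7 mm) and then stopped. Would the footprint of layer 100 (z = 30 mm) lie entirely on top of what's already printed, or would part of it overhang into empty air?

part overhangs

Compare the two slices. At z = 11.7: the cube is present — its section is the full 27×19.5 rectangle (area 526.50 mm²); the cylinder at (13, 0.5) is absent (z outside [8.5, 11.5]); the cube at (15, 9.5) is absent (z outside [17, 40]); Merging all regions: only the 27×19.5 cube is present, so the union is just that shape — area = 526.50 mm². At z = 30: the cube does not reach this height (z outside [0, 25]); the cylinder at (13, 0.5) is absent (z outside [8.5, 11.5]); the cube at (15, 9.5) (footprint 6.5×17) is included at this height (area 110.50 mm²); Combining (union): only the 6.5×17 cube at (15, 9.5) is present, so the union is just that shape — area = 110.50 mm². Checking containment: at z = 30 the cross-section extends beyond the z = 11.7 cross-section by about 45.50 mm².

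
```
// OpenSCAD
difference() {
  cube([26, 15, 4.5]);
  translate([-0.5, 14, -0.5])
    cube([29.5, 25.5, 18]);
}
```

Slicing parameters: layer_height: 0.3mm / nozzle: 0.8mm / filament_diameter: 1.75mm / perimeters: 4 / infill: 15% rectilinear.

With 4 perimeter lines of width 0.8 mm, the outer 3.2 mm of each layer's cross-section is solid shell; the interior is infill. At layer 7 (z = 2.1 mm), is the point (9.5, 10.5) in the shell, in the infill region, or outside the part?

At z = 2.1 mm: the 26×15 cube contributes its full rectangle; the cube at (-0.5, 14) (footprint 29.5×25.5) is included at this height; Taking the first minus the rest: starting from the 26×15 cube, the 29.5×25.5 cube at (-0.5, 14) partially overlaps it — only the 26.00 mm² overlap (of its 752.25 mm²) is removed, clipping the outline — 1 connected region. Overall, the cross-section is a single solid region. The nearest boundary edge runs (0.00, 14.00)→(26.00, 14.00); distance from the point to it = 3.50 mm. The point is inside the cross-section and 3.50 mm from the nearest boundary — more than the 3.2 mm shell width (4 × 0.8), so it's in the infill interior.

infill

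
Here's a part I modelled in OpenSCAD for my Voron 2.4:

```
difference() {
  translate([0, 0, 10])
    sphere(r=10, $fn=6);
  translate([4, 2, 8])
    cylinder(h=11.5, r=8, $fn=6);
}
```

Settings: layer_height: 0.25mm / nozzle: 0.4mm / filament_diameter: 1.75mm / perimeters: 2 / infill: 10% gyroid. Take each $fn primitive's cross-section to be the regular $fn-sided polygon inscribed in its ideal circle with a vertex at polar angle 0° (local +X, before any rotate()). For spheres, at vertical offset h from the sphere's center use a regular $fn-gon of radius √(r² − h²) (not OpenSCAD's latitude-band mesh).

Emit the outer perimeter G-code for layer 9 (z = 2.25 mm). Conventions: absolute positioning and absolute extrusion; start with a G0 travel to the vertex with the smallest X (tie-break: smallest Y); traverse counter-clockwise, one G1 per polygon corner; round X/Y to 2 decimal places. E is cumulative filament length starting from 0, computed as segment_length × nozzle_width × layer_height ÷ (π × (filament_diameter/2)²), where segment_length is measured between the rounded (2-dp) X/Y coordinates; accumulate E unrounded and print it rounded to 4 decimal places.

At z = 2.25 mm: the r=10 sphere contributes a regular 6-gon of circumradius √(10²−7.75²) = 6.320; the cylinder at (4, 2) is not intersected at this z (z outside [8, 19.5]); Subtracting the remaining from the first: none of the subtracted shapes is present at this height, so the r=10 sphere is unchanged — 1 connected region. The outline is a single polygon with 6 vertices. Extrusion per mm of travel: 0.4 × 0.25 / (π × 0.875²) = 0.041575. Accumulating E over each segment gives final E = 1.5761.

G0 X-6.32 Y0.00 Z2.25
G1 X-3.16 Y-5.47 E0.2626
G1 X3.16 Y-5.47 E0.5254
G1 X6.32 Y0.00 E0.7880
G1 X3.16 Y5.47 E1.0507
G1 X-3.16 Y5.47 E1.3134
G1 X-6.32 Y0.00 E1.5761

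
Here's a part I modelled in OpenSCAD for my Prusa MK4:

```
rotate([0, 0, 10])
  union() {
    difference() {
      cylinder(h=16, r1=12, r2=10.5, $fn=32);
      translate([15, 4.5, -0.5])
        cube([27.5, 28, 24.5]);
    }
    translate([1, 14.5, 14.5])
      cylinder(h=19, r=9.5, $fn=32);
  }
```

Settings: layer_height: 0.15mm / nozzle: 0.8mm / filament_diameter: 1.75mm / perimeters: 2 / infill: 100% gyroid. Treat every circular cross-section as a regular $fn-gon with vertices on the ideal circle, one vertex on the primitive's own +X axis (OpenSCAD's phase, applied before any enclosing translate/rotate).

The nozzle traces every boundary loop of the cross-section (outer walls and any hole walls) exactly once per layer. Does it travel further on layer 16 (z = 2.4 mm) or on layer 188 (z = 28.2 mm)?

layer 16 (z = 2.4 mm)

Layer 16 (z = 2.4): the cone: at t=0.150 of its height the radius interpolates to r₁+(r₂−r₁)t = 11.775, giving a regular 32-gon of that circumradius (perimeter = 2·32·11.775·sin(180°/32) = 73.87 mm); the 27.5×28 cube at (15, 4.5) contributes its full rectangle (perimeter 111.00 mm); Subtracting the remaining from the first: starting from the cone, the 27.5×28 cube at (15, 4.5) misses the remaining region (no effect) — boundary = 73.87 mm; the cylinder at (1, 14.5) does not reach this height (z outside [14.5, 33.5]); Combining (union): only the result so far is present, so the union is just that shape — boundary = 73.87 mm; (rotated 10° about Z; rotation is an isometry so areas/perimeters/island counts are preserved). So its perimeter = 73.87 mm. Layer 188 (z = 28.2): the cone does not reach this height (z outside [0, 16]); the cube at (15, 4.5) does not reach this height (z outside [-0.5, 24]); Taking the first minus the rest: the first operand is absent here, so nothing remains; the cylinder at (1, 14.5): section is a regular 32-gon, circumradius r=9.5 (perimeter = 2·32·9.500·sin(180°/32) = 59.59 mm); Merging all regions: only the r=9.5 cylinder at (1, 14.5) is present, so the union is just that shape — boundary = 59.59 mm; (rotated 10° about Z; rotation is an isometry so areas/perimeters/island counts are preserved). So its perimeter = 59.59 mm. Layer 16 is larger (73.87 vs 59.59 mm).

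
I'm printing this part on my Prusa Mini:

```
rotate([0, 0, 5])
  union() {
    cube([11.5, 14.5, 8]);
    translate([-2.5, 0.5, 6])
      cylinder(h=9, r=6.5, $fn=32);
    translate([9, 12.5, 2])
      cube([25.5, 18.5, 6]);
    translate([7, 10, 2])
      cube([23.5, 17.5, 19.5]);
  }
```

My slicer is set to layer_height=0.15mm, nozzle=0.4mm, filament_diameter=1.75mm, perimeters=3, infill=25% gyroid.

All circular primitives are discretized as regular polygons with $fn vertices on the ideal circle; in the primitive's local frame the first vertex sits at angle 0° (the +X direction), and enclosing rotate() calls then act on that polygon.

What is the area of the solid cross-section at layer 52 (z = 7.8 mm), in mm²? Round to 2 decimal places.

819.71 mm²

At z = 7.8 mm: the cube is present — its section is the full 11.5×14.5 rectangle (area 166.75 mm²); the r=6.5 cylinder at (-2.5, 0.5) gives a regular 32-gon of circumradius 6.5 (constant along its height) (area = (32/2)·6.500²·sin(360°/32) = 131.88 mm²); the cube at (9, 12.5) is present — its section is the full 25.5×18.5 rectangle (area 471.75 mm²); the cube at (7, 10) (footprint 23.5×17.5) is included at this height (area 411.25 mm²); Taking the union: the regions partially overlap — summed areas 1181.63 mm² minus the doubly-counted overlap 361.92 mm² gives 819.71 mm² — area = 819.71 mm²; (whole slice rotated 5° about Z — lengths, areas and connectivity unchanged). Overall, the cross-section is a single solid region. Net area = 819.71 mm².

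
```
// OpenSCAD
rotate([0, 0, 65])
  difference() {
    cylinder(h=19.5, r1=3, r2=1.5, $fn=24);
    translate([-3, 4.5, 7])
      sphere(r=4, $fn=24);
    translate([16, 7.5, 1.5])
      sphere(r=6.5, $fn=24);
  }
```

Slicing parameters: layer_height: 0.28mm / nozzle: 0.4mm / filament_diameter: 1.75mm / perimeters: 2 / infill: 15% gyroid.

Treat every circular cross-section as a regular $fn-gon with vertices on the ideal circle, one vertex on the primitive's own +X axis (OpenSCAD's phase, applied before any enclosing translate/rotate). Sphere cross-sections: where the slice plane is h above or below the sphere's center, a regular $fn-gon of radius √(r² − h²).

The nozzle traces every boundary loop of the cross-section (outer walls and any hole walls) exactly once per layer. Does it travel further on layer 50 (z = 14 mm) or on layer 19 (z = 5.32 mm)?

Layer 50 (z = 14): the cone: at t=0.718 of its height the radius interpolates to r₁+(r₂−r₁)t = 1.923, giving a regular 24-gon of that circumradius (perimeter = 2·24·1.923·sin(180°/24) = 12.05 mm); the sphere at (-3, 4.5) is absent (|z−center|=7.000 > r=4); the sphere at (16, 7.5) is not intersected at this z (|z−center|=12.500 > r=6.5); After the difference (first − rest): none of the subtracted shapes is present at this height, so the cone is unchanged — boundary = 12.05 mm; (rotated 65° about Z; rotation is an isometry so areas/perimeters/island counts are preserved). So its perimeter = 12.05 mm. Layer 19 (z = 5.32): the cone: at t=0.273 of its height the radius interpolates to r₁+(r₂−r₁)t = 2.591, giving a regular 24-gon of that circumradius (perimeter = 2·24·2.591·sin(180°/24) = 16.23 mm); the r=4 sphere at (-3, 4.5) slices to a regular 24-gon of circumradius 3.630 (√(r²−h²) with h=1.68 from center) (perimeter = 2·24·3.630·sin(180°/24) = 22.74 mm); the sphere at (16, 7.5): section is a regular 24-gon, circumradius = √(r²−h²) = √(6.5²−3.82²) = 5.259 (perimeter = 2·24·5.259·sin(180°/24) = 32.95 mm); After the difference (first − rest): starting from the cone, the r=4 sphere at (-3, 4.5) partially overlaps it — only the 1.55 mm² overlap (of its 40.93 mm²) is removed, clipping the outline; the r=6.5 sphere at (16, 7.5) misses the remaining region (no effect) — boundary = 16.13 mm; (rotated 65° about Z; rotation is an isometry so areas/perimeters/island counts are preserved). So its perimeter = 16.13 mm. Layer 19 is larger (16.13 vs 12.05 mm).

layer 19 (z = 5.32 mm)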